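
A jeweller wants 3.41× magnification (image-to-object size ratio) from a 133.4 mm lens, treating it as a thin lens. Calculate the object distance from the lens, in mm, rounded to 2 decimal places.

172.52 mm

With m = dᵢ/dₒ and 1/f = 1/dₒ + 1/dᵢ, substituting dᵢ = m·dₒ gives 1/f = (1 + 1/m)/dₒ, hence dₒ = f·(1 + 1/m).
dₒ = 133.4 × (1 + 1/3.41) = 133.4 × 1.29326 ≈ 172.520 mm.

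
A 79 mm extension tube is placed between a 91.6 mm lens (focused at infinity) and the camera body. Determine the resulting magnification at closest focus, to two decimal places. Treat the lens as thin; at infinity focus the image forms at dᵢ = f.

The tube moves the image plane from f to f + e, so dᵢ = 91.6 + 79 = 170.6 mm. Focus is achieved when 1/f = 1/dₒ + 1/dᵢ, giving dₒ = 1/(1/f − 1/(f+e)).
Magnification m = dᵢ/dₒ = (f+e)·(1/f − 1/(f+e)) = e/f = 79/91.6 ≈ 0.8624.

0.86×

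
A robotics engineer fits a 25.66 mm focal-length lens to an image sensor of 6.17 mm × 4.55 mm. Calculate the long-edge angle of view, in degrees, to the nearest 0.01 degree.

Angle of view α = 2·arctan(w/2f) with w = 6.17 mm and f = 25.66 mm.
w/2f = 0.12023; arctan(0.12023) ≈ 6.8555°, so α ≈ 13.7111°.

13.71°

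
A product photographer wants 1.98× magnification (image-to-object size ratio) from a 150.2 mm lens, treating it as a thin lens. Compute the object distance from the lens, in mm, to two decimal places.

226.06 mm

With m = dᵢ/dₒ and 1/f = 1/dₒ + 1/dᵢ, substituting dᵢ = m·dₒ gives 1/f = (1 + 1/m)/dₒ, hence dₒ = f·(1 + 1/m).
dₒ = 150.2 × (1 + 1/1.98) = 150.2 × 1.50505 ≈ 226.059 mm.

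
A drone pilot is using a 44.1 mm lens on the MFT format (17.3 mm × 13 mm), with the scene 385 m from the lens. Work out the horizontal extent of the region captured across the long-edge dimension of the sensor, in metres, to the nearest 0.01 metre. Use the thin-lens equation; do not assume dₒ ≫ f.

dₒ: 385 m = 385000 mm.
Similar triangles through the lens centre give W/dₒ = w/dᵢ; with 1/f = 1/dₒ + 1/dᵢ this gives W = w·(dₒ − f)/f.
W = 17.3 mm × (385000 − 44.1) / 44.1 = 17.3 × 8729.1587 ≈ 151014.446 mm = 151.014 m.

151.01 m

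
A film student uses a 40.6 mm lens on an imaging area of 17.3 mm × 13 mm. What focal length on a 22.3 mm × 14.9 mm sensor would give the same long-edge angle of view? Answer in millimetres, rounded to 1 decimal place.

52.3 mm

Equal angle of view means equal width/f ratio, so f₂ = f₁ · (width₂/width₁) = 40.6 × 22.3/17.3.
f₂ = 40.6 × 1.28902 ≈ 52.334 mm.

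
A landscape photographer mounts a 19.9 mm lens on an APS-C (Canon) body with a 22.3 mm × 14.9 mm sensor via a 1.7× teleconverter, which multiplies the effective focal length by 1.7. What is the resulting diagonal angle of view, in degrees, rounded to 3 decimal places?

43.246°

Effective focal length f = 19.9 × 1.7 = 33.83 mm.
Sensor diagonal = √(22.3² + 14.9²) = √719.3000 ≈ 26.8198 mm.
α = 2·arctan(26.820 / (2 × 33.83)) = 2·arctan(0.39639) ≈ 43.2458°.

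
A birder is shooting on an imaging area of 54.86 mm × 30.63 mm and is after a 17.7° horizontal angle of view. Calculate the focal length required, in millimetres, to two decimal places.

176.17 mm

From α = 2·arctan(w/2f) we get f = w / (2·tan(α/2)).
With w = 54.86 mm and α/2 = 8.85°, tan(α/2) ≈ 0.15570, so f ≈ 54.86 / 0.31140 ≈ 176.1700 mm.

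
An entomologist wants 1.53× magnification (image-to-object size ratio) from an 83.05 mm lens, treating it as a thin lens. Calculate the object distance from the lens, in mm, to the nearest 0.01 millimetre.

With m = dᵢ/dₒ and 1/f = 1/dₒ + 1/dᵢ, substituting dᵢ = m·dₒ gives 1/f = (1 + 1/m)/dₒ, hence dₒ = f·(1 + 1/m).
dₒ = 83.05 × (1 + 1/1.53) = 83.05 × 1.65359 ≈ 137.331 mm.

137.33 mm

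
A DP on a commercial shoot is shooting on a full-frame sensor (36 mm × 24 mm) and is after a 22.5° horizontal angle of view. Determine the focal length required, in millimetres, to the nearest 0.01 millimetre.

90.49 mm

From α = 2·arctan(w/2f) we get f = w / (2·tan(α/2)).
With w = 36 mm and α/2 = 11.25°, tan(α/2) ≈ 0.19891, so f ≈ 36 / 0.39782 ≈ 90.4921 mm.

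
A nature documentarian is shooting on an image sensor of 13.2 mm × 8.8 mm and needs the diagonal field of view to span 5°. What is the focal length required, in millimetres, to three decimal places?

181.678 mm

Sensor diagonal = √(13.2² + 8.8²) = √251.6800 ≈ 15.8644 mm.
From α = 2·arctan(d/2f) we get f = d / (2·tan(α/2)).
With d = 15.8644 mm and α/2 = 2.5°, tan(α/2) ≈ 0.04366, so f ≈ 15.8644 / 0.08732 ≈ 181.6775 mm.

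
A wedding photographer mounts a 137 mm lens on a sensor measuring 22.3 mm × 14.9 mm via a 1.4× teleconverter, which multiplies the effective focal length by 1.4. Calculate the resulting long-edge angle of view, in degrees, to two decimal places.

Effective focal length f = 137 × 1.4 = 191.8 mm.
α = 2·arctan(22.3 / (2 × 191.8)) = 2·arctan(0.05813) ≈ 6.6541°.

6.65°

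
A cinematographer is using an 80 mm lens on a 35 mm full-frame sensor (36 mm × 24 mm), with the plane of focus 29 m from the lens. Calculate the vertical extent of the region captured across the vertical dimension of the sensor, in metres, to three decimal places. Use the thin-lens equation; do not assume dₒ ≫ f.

dₒ: 29 m = 29000 mm.
Similar triangles through the lens centre give W/dₒ = h/dᵢ; with 1/f = 1/dₒ + 1/dᵢ this gives W = h·(dₒ − f)/f.
W = 24 mm × (29000 − 80) / 80 = 24 × 361.5000 ≈ 8676.000 mm = 8.676 m.

8.676 m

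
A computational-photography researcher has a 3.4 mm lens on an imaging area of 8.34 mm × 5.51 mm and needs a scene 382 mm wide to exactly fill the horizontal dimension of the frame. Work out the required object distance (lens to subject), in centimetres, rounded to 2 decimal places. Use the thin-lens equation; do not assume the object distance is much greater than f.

15.91 cm

Magnification m = w/W = dᵢ/dₒ; combined with 1/f = 1/dₒ + 1/dᵢ this gives dₒ = f·(1 + W/w).
dₒ = 3.4 mm × (1 + 382/8.34) = 3.4 × 46.8034 ≈ 159.131 mm = 15.9131 cm.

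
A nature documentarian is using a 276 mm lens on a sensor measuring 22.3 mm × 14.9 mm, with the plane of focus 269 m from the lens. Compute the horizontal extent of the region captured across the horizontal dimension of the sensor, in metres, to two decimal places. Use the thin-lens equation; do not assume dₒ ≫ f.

21.71 m

dₒ: 269 m = 269000 mm.
Similar triangles through the lens centre give W/dₒ = w/dᵢ; with 1/f = 1/dₒ + 1/dᵢ this gives W = w·(dₒ − f)/f.
W = 22.3 mm × (269000 − 276) / 276 = 22.3 × 973.6377 ≈ 21712.120 mm = 21.7121 m.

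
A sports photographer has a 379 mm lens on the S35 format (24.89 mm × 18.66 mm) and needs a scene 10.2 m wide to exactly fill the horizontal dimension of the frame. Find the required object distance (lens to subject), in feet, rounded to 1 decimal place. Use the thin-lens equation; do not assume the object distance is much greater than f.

W: 10.2 m = 10200 mm.
Magnification m = w/W = dᵢ/dₒ; combined with 1/f = 1/dₒ + 1/dᵢ this gives dₒ = f·(1 + W/w).
dₒ = 379 mm × (1 + 10200/24.89) = 379 × 410.8031 ≈ 155694.388 mm = 155694.388/304.8 ft = 510.808 ft.

510.8 ft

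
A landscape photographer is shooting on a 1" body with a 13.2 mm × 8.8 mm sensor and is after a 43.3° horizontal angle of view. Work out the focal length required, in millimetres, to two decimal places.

From α = 2·arctan(w/2f) we get f = w / (2·tan(α/2)).
With w = 13.2 mm and α/2 = 21.65°, tan(α/2) ≈ 0.39694, so f ≈ 13.2 / 0.79388 ≈ 16.6273 mm.

16.63 mm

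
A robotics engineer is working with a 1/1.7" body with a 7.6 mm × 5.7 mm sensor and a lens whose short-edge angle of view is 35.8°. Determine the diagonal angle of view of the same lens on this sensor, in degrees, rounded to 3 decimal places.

56.589°

From the short-edge AOV: f = 5.7 / (2·tan(17.9°)) = 5.7 / 0.64598 ≈ 8.8238 mm.
Sensor diagonal = √(7.6² + 5.7²) = √90.2500 ≈ 9.5000 mm.
Diagonal AOV = 2·arctan(9.5000 / (2 × 8.8238)) = 2·arctan(0.53832) ≈ 56.5888°.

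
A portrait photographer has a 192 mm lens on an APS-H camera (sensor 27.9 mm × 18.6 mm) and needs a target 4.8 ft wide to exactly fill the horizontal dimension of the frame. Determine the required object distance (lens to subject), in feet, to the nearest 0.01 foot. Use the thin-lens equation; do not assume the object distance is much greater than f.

W: 4.8 ft × 304.8 mm/ft = 1463.04 mm.
Magnification m = w/W = dᵢ/dₒ; combined with 1/f = 1/dₒ + 1/dᵢ this gives dₒ = f·(1 + W/w).
dₒ = 192 mm × (1 + 1463.04/27.9) = 192 × 53.4387 ≈ 10260.232 mm = 10260.232/304.8 ft = 33.6622 ft.

33.66 ft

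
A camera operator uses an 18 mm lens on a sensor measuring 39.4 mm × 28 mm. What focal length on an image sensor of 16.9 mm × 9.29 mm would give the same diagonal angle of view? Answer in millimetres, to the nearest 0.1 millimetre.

7.2 mm

Sensor diagonal = √(39.4² + 28²) = √2336.3600 ≈ 48.3359 mm.
Sensor diagonal = √(16.9² + 9.29²) = √371.9141 ≈ 19.2851 mm.
Equal angle of view means equal diagonal/f ratio, so f₂ = f₁ · (diagonal₂/diagonal₁) = 18 × 19.2851/48.3359.
f₂ = 18 × 0.39898 ≈ 7.182 mm.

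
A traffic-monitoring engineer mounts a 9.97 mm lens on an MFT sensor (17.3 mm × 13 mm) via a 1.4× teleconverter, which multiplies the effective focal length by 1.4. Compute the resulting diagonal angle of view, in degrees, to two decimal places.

Effective focal length f = 9.97 × 1.4 = 13.958 mm.
Sensor diagonal = √(17.3² + 13²) = √468.2900 ≈ 21.6400 mm.
α = 2·arctan(21.640 / (2 × 13.958)) = 2·arctan(0.77518) ≈ 75.5645°.

75.56°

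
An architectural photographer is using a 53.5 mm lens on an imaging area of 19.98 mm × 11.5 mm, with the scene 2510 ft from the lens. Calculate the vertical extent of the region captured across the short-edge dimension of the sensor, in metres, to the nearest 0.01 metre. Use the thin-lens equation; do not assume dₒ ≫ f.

dₒ: 2510 ft × 304.8 mm/ft = 765047.98 mm.
Similar triangles through the lens centre give W/dₒ = h/dᵢ; with 1/f = 1/dₒ + 1/dᵢ this gives W = h·(dₒ − f)/f.
W = 11.5 mm × (765048 − 53.5) / 53.5 = 11.5 × 14298.9622 ≈ 164438.065 mm = 164.438 m.

164.44 m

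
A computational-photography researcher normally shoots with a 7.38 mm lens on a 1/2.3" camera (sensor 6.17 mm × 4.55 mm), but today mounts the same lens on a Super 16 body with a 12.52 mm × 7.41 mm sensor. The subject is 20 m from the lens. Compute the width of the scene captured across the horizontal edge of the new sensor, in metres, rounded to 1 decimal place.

33.9 m

The focal length stays 7.38 mm; the relevant sensor dimension is now w = 12.52 mm. Object distance dₒ = 20 m = 20000 mm.
Thin-lens field width W = w·(dₒ − f)/f = 12.52 × (20000 − 7.38)/7.38 ≈ 33917.019 mm = 33.917 m.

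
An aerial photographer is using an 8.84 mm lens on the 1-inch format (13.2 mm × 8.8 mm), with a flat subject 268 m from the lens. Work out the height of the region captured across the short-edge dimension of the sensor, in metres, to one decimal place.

266.8 m

dₒ: 268 m = 268000 mm.
Similar triangles through the lens centre give W/dₒ = h/dᵢ; with 1/f = 1/dₒ + 1/dᵢ this gives W = h·(dₒ − f)/f.
W = 8.8 mm × (268000 − 8.84) / 8.84 = 8.8 × 30315.7421 ≈ 266778.530 mm = 266.779 m.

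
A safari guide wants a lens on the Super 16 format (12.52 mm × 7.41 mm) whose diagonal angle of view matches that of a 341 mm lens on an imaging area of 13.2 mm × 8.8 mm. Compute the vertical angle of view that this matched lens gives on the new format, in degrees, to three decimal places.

Sensor diagonal = √(13.2² + 8.8²) = √251.6800 ≈ 15.8644 mm.
Sensor diagonal = √(12.52² + 7.41²) = √211.6585 ≈ 14.5485 mm.
Equal diagonal AOV ⇒ f₂ = f₁ · 14.5485/15.8644 = 341 × 0.91705 ≈ 312.7144 mm.
Vertical AOV on the new format = 2·arctan(7.41 / (2 × 312.7144)) = 2·arctan(0.01185) ≈ 1.3576°.

1.358°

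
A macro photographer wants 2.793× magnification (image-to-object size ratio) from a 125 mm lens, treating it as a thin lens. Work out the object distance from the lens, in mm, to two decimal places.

169.75 mm

With m = dᵢ/dₒ and 1/f = 1/dₒ + 1/dᵢ, substituting dᵢ = m·dₒ gives 1/f = (1 + 1/m)/dₒ, hence dₒ = f·(1 + 1/m).
dₒ = 125 × (1 + 1/2.793) = 125 × 1.35804 ≈ 169.755 mm.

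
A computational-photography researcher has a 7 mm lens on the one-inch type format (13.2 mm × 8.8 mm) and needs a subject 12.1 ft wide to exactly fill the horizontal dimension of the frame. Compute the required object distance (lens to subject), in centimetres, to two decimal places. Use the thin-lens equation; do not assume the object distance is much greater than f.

196.28 cm

W: 12.1 ft × 304.8 mm/ft = 3688.08 mm.
Magnification m = w/W = dᵢ/dₒ; combined with 1/f = 1/dₒ + 1/dᵢ this gives dₒ = f·(1 + W/w).
dₒ = 7 mm × (1 + 3688.08/13.2) = 7 × 280.4000 ≈ 1962.800 mm = 196.28 cm.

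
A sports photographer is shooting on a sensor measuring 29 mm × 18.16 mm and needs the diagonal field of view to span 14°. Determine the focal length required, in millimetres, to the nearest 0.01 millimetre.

Sensor diagonal = √(29² + 18.16²) = √1170.7856 ≈ 34.2167 mm.
From α = 2·arctan(d/2f) we get f = d / (2·tan(α/2)).
With d = 34.2167 mm and α/2 = 7°, tan(α/2) ≈ 0.12278, so f ≈ 34.2167 / 0.24557 ≈ 139.3365 mm.

139.34 mm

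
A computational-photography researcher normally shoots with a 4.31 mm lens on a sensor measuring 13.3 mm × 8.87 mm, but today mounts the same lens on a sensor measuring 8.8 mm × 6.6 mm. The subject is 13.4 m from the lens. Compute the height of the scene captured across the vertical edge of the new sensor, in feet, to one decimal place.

The focal length stays 4.31 mm; the relevant sensor dimension is now h = 6.6 mm. Object distance dₒ = 13.4 m = 13400 mm.
Thin-lens field height W = h·(dₒ − f)/f = 6.6 × (13400 − 4.31)/4.31 ≈ 20513.122 mm = 20513.122/304.8 ft = 67.3003 ft.

67.3 ft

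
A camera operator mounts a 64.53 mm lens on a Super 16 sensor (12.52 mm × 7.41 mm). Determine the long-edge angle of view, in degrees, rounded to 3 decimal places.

11.082°

Angle of view α = 2·arctan(w/2f) with w = 12.52 mm and f = 64.53 mm.
w/2f = 0.09701; arctan(0.09701) ≈ 5.5409°, so α ≈ 11.0818°.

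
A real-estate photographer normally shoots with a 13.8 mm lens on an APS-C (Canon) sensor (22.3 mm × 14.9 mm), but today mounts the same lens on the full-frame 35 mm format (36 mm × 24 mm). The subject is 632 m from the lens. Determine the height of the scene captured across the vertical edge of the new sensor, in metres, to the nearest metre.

1099 m

The focal length stays 13.8 mm; the relevant sensor dimension is now h = 24 mm. Object distance dₒ = 632 m = 632000 mm.
Thin-lens field height W = h·(dₒ − f)/f = 24 × (632000 − 13.8)/13.8 ≈ 1099106.435 mm = 1099.11 m.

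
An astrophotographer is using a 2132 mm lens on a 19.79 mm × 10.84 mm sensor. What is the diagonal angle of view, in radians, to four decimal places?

0.0106 rad

Sensor diagonal = √(19.79² + 10.84²) = √509.1497 ≈ 22.5643 mm.
Angle of view α = 2·arctan(d/2f) with d = 22.5643 mm and f = 2132 mm.
d/2f = 0.00529; arctan(0.00529) ≈ 0.0053 rad, so α ≈ 0.0106 rad.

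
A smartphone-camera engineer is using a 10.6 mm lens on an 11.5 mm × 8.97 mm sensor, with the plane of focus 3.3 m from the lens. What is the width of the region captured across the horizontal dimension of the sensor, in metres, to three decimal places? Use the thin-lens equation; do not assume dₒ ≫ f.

3.569 m

dₒ: 3.3 m = 3300 mm.
Similar triangles through the lens centre give W/dₒ = w/dᵢ; with 1/f = 1/dₒ + 1/dᵢ this gives W = w·(dₒ − f)/f.
W = 11.5 mm × (3300 − 10.6) / 10.6 = 11.5 × 310.3208 ≈ 3568.689 mm = 3.56869 m.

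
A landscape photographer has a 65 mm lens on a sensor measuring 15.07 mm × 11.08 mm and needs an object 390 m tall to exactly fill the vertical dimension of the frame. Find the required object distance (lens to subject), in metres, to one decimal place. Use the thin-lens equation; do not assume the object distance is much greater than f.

2288.0 m

W: 390 m = 390000 mm.
Magnification m = h/W = dᵢ/dₒ; combined with 1/f = 1/dₒ + 1/dᵢ this gives dₒ = f·(1 + W/h).
dₒ = 65 mm × (1 + 390000/11.08) = 65 × 35199.5560 ≈ 2287971.137 mm = 2287.97 m.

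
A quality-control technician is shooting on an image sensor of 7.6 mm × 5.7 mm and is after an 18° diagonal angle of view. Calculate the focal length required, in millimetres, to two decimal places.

29.99 mm

Sensor diagonal = √(7.6² + 5.7²) = √90.2500 ≈ 9.5000 mm.
From α = 2·arctan(d/2f) we get f = d / (2·tan(α/2)).
With d = 9.5000 mm and α/2 = 9°, tan(α/2) ≈ 0.15838, so f ≈ 9.5000 / 0.31677 ≈ 29.9903 mm.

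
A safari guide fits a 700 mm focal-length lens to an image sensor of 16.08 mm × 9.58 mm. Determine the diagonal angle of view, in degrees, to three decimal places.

Sensor diagonal = √(16.08² + 9.58²) = √350.3428 ≈ 18.7174 mm.
Angle of view α = 2·arctan(d/2f) with d = 18.7174 mm and f = 700 mm.
d/2f = 0.01337; arctan(0.01337) ≈ 0.7660°, so α ≈ 1.5320°.

1.532°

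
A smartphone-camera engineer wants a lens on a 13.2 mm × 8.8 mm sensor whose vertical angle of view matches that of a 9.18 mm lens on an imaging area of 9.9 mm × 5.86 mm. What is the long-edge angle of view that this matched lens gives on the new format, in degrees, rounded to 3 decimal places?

51.166°

Equal vertical AOV ⇒ f₂ = f₁ · 8.8/5.86 = 9.18 × 1.50171 ≈ 13.7857 mm.
Long-edge AOV on the new format = 2·arctan(13.2 / (2 × 13.7857)) = 2·arctan(0.47876) ≈ 51.1663°.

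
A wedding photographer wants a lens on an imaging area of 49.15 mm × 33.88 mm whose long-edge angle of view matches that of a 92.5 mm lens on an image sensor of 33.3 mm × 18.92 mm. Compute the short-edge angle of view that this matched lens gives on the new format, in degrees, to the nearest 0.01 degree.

Equal long-edge AOV ⇒ f₂ = f₁ · 49.15/33.3 = 92.5 × 1.47598 ≈ 136.5278 mm.
Short-edge AOV on the new format = 2·arctan(33.88 / (2 × 136.5278)) = 2·arctan(0.12408) ≈ 14.1459°.

14.15°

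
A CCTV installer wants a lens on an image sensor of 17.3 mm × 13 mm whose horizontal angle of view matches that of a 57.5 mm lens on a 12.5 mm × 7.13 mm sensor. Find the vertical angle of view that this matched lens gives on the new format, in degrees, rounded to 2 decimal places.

Equal horizontal AOV ⇒ f₂ = f₁ · 17.3/12.5 = 57.5 × 1.38400 ≈ 79.5800 mm.
Vertical AOV on the new format = 2·arctan(13 / (2 × 79.5800)) = 2·arctan(0.08168) ≈ 9.3390°.

9.34°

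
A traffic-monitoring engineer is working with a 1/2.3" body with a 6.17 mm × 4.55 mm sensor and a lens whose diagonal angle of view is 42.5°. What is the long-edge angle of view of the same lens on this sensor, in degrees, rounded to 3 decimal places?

Sensor diagonal = √(6.17² + 4.55²) = √58.7714 ≈ 7.6663 mm.
From the diagonal AOV: f = 7.6663 / (2·tan(21.25°)) = 7.6663 / 0.77776 ≈ 9.8569 mm.
Long-edge AOV = 2·arctan(6.17 / (2 × 9.8569)) = 2·arctan(0.31298) ≈ 34.7581°.

34.758°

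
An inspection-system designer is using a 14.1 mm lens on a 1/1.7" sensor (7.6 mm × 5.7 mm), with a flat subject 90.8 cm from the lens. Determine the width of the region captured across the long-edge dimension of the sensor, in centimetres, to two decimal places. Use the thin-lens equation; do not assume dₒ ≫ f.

48.18 cm

dₒ: 90.8 cm = 908 mm.
Similar triangles through the lens centre give W/dₒ = w/dᵢ; with 1/f = 1/dₒ + 1/dᵢ this gives W = w·(dₒ − f)/f.
W = 7.6 mm × (908 − 14.1) / 14.1 = 7.6 × 63.3972 ≈ 481.818 mm = 48.1818 cm.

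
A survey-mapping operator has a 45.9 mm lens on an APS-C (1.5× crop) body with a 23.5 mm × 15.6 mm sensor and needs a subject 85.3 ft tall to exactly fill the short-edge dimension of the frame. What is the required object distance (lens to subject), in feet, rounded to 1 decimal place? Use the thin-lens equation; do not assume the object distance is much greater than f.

251.1 ft

W: 85.3 ft × 304.8 mm/ft = 25999.44 mm.
Magnification m = h/W = dᵢ/dₒ; combined with 1/f = 1/dₒ + 1/dᵢ this gives dₒ = f·(1 + W/h).
dₒ = 45.9 mm × (1 + 25999.4/15.6) = 45.9 × 1667.6307 ≈ 76544.250 mm = 76544.250/304.8 ft = 251.129 ft.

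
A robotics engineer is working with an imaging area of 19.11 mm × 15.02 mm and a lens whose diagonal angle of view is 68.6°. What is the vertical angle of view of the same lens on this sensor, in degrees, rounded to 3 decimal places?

45.714°

Sensor diagonal = √(19.11² + 15.02²) = √590.7925 ≈ 24.3062 mm.
From the diagonal AOV: f = 24.3062 / (2·tan(34.3°)) = 24.3062 / 1.36431 ≈ 17.8158 mm.
Vertical AOV = 2·arctan(15.02 / (2 × 17.8158)) = 2·arctan(0.42154) ≈ 45.7144°.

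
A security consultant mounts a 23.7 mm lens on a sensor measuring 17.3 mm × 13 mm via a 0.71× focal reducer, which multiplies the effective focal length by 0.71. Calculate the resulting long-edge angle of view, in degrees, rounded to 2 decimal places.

54.41°

Effective focal length f = 23.7 × 0.71 = 16.827 mm.
α = 2·arctan(17.3 / (2 × 16.827)) = 2·arctan(0.51405) ≈ 54.4113°.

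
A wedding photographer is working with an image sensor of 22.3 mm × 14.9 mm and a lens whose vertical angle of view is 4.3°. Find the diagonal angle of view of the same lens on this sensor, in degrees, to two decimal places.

7.73°

From the vertical AOV: f = 14.9 / (2·tan(2.15°)) = 14.9 / 0.07508 ≈ 198.4433 mm.
Sensor diagonal = √(22.3² + 14.9²) = √719.3000 ≈ 26.8198 mm.
Diagonal AOV = 2·arctan(26.8198 / (2 × 198.4433)) = 2·arctan(0.06758) ≈ 7.7318°.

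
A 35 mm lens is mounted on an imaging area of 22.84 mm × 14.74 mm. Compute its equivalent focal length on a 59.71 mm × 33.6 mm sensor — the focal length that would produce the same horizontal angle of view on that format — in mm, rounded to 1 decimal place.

Equal angle of view means equal width/f ratio, so f₂ = f₁ · (width₂/width₁) = 35 × 59.71/22.84.
f₂ = 35 × 2.61427 ≈ 91.500 mm.

91.5 mm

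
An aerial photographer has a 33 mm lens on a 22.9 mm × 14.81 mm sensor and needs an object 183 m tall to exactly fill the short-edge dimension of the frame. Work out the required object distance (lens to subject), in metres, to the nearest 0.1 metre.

W: 183 m = 183000 mm.
Magnification m = h/W = dᵢ/dₒ; combined with 1/f = 1/dₒ + 1/dᵢ this gives dₒ = f·(1 + W/h).
dₒ = 33 mm × (1 + 183000/14.81) = 33 × 12357.5159 ≈ 407798.024 mm = 407.798 m.

407.8 m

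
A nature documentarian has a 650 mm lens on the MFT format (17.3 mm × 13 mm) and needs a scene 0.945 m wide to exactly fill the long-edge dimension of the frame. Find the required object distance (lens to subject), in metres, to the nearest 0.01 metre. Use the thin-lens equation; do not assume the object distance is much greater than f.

36.16 m

W: 0.945 m = 945 mm.
Magnification m = w/W = dᵢ/dₒ; combined with 1/f = 1/dₒ + 1/dᵢ this gives dₒ = f·(1 + W/w).
dₒ = 650 mm × (1 + 945/17.3) = 650 × 55.6243 ≈ 36155.780 mm = 36.1558 m.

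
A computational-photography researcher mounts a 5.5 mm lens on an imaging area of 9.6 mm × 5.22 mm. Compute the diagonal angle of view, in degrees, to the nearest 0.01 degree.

Sensor diagonal = √(9.6² + 5.22²) = √119.4084 ≈ 10.9274 mm.
Angle of view α = 2·arctan(d/2f) with d = 10.9274 mm and f = 5.5 mm.
d/2f = 0.99340; arctan(0.99340) ≈ 44.8103°, so α ≈ 89.6207°.

89.62°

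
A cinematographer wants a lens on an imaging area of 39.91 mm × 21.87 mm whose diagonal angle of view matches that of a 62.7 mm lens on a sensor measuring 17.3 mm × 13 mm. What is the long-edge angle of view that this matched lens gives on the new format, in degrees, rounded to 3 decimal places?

Sensor diagonal = √(17.3² + 13²) = √468.2900 ≈ 21.6400 mm.
Sensor diagonal = √(39.91² + 21.87²) = √2071.1050 ≈ 45.5094 mm.
Equal diagonal AOV ⇒ f₂ = f₁ · 45.5094/21.6400 = 62.7 × 2.10302 ≈ 131.8594 mm.
Long-edge AOV on the new format = 2·arctan(39.91 / (2 × 131.8594)) = 2·arctan(0.15134) ≈ 17.2112°.

17.211°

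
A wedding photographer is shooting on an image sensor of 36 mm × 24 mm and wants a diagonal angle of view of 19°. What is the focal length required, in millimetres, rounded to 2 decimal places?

Sensor diagonal = √(36² + 24²) = √1872.0000 ≈ 43.2666 mm.
From α = 2·arctan(d/2f) we get f = d / (2·tan(α/2)).
With d = 43.2666 mm and α/2 = 9.5°, tan(α/2) ≈ 0.16734, so f ≈ 43.2666 / 0.33469 ≈ 129.2755 mm.

129.28 mm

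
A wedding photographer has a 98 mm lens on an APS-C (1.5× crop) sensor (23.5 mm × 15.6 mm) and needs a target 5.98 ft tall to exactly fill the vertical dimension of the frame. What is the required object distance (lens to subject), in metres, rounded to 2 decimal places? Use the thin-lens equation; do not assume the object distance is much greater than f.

W: 5.98 ft × 304.8 mm/ft = 1822.70 mm.
Magnification m = h/W = dᵢ/dₒ; combined with 1/f = 1/dₒ + 1/dᵢ this gives dₒ = f·(1 + W/h).
dₒ = 98 mm × (1 + 1822.7/15.6) = 98 × 117.8400 ≈ 11548.320 mm = 11.5483 m.

11.55 m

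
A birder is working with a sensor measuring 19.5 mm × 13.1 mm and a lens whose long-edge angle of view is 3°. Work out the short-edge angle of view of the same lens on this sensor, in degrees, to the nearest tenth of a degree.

2.0°

From the long-edge AOV: f = 19.5 / (2·tan(1.5°)) = 19.5 / 0.05237 ≈ 372.3375 mm.
Short-edge AOV = 2·arctan(13.1 / (2 × 372.3375)) = 2·arctan(0.01759) ≈ 2.0156°.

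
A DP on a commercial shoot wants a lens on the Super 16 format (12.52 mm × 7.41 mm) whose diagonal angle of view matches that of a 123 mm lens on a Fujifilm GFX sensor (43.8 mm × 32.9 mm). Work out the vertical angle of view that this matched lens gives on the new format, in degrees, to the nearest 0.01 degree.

12.94°

Sensor diagonal = √(43.8² + 32.9²) = √3000.8500 ≈ 54.7800 mm.
Sensor diagonal = √(12.52² + 7.41²) = √211.6585 ≈ 14.5485 mm.
Equal diagonal AOV ⇒ f₂ = f₁ · 14.5485/54.7800 = 123 × 0.26558 ≈ 32.6664 mm.
Vertical AOV on the new format = 2·arctan(7.41 / (2 × 32.6664)) = 2·arctan(0.11342) ≈ 12.9416°.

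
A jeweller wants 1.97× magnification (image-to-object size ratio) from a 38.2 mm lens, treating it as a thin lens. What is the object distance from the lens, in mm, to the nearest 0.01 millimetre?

With m = dᵢ/dₒ and 1/f = 1/dₒ + 1/dᵢ, substituting dᵢ = m·dₒ gives 1/f = (1 + 1/m)/dₒ, hence dₒ = f·(1 + 1/m).
dₒ = 38.2 × (1 + 1/1.97) = 38.2 × 1.50761 ≈ 57.591 mm.

57.59 mm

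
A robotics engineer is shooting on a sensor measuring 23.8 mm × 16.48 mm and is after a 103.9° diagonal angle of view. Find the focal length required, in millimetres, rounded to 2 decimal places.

11.33 mm

Sensor diagonal = √(23.8² + 16.48²) = √838.0304 ≈ 28.9488 mm.
From α = 2·arctan(d/2f) we get f = d / (2·tan(α/2)).
With d = 28.9488 mm and α/2 = 51.95°, tan(α/2) ≈ 1.27764, so f ≈ 28.9488 / 2.55528 ≈ 11.3290 mm.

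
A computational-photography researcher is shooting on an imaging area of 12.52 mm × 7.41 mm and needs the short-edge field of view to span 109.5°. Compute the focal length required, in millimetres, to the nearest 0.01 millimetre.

2.62 mm

From α = 2·arctan(h/2f) we get f = h / (2·tan(α/2)).
With h = 7.41 mm and α/2 = 54.75°, tan(α/2) ≈ 1.41497, so f ≈ 7.41 / 2.82993 ≈ 2.6184 mm.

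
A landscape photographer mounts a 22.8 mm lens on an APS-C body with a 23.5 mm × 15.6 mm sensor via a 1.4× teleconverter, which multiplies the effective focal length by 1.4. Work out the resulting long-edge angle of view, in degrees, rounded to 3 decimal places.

Effective focal length f = 22.8 × 1.4 = 31.92 mm.
α = 2·arctan(23.5 / (2 × 31.92)) = 2·arctan(0.36811) ≈ 40.4181°.

40.418°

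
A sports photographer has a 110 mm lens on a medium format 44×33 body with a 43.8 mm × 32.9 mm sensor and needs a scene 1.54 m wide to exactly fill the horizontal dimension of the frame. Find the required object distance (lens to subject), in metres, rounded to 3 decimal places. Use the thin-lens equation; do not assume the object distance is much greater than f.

3.978 m

W: 1.54 m = 1540 mm.
Magnification m = w/W = dᵢ/dₒ; combined with 1/f = 1/dₒ + 1/dᵢ this gives dₒ = f·(1 + W/w).
dₒ = 110 mm × (1 + 1540/43.8) = 110 × 36.1598 ≈ 3977.580 mm = 3.97758 m.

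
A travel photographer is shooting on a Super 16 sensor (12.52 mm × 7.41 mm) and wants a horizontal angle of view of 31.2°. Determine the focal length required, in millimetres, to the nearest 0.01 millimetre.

22.42 mm

From α = 2·arctan(w/2f) we get f = w / (2·tan(α/2)).
With w = 12.52 mm and α/2 = 15.6°, tan(α/2) ≈ 0.27921, so f ≈ 12.52 / 0.55841 ≈ 22.4208 mm.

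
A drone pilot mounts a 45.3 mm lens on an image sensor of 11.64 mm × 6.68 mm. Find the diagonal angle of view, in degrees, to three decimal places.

Sensor diagonal = √(11.64² + 6.68²) = √180.1120 ≈ 13.4206 mm.
Angle of view α = 2·arctan(d/2f) with d = 13.4206 mm and f = 45.3 mm.
d/2f = 0.14813; arctan(0.14813) ≈ 8.4260°, so α ≈ 16.8519°.

16.852°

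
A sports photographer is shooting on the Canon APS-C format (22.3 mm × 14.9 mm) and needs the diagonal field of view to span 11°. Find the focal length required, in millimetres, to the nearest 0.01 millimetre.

139.27 mm

Sensor diagonal = √(22.3² + 14.9²) = √719.3000 ≈ 26.8198 mm.
From α = 2·arctan(d/2f) we get f = d / (2·tan(α/2)).
With d = 26.8198 mm and α/2 = 5.5°, tan(α/2) ≈ 0.09629, so f ≈ 26.8198 / 0.19258 ≈ 139.2670 mm.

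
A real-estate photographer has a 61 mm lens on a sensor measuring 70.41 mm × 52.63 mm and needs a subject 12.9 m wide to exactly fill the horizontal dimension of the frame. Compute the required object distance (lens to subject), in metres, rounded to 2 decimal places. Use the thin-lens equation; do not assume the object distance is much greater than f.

11.24 m

W: 12.9 m = 12900 mm.
Magnification m = w/W = dᵢ/dₒ; combined with 1/f = 1/dₒ + 1/dᵢ this gives dₒ = f·(1 + W/w).
dₒ = 61 mm × (1 + 12900/70.41) = 61 × 184.2126 ≈ 11236.969 mm = 11.237 m.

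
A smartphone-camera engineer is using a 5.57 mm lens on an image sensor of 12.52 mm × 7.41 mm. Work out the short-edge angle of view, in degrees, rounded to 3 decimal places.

67.261°

Angle of view α = 2·arctan(h/2f) with h = 7.41 mm and f = 5.57 mm.
h/2f = 0.66517; arctan(0.66517) ≈ 33.6307°, so α ≈ 67.2614°.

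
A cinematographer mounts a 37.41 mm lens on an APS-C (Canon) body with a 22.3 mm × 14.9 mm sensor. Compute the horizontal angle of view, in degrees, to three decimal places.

33.193°

Angle of view α = 2·arctan(w/2f) with w = 22.3 mm and f = 37.41 mm.
w/2f = 0.29805; arctan(0.29805) ≈ 16.5966°, so α ≈ 33.1932°.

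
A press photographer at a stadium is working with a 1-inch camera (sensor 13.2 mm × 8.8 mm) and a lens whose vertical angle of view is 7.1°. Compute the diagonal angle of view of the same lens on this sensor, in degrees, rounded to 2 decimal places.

From the vertical AOV: f = 8.8 / (2·tan(3.55°)) = 8.8 / 0.12408 ≈ 70.9236 mm.
Sensor diagonal = √(13.2² + 8.8²) = √251.6800 ≈ 15.8644 mm.
Diagonal AOV = 2·arctan(15.8644 / (2 × 70.9236)) = 2·arctan(0.11184) ≈ 12.7631°.

12.76°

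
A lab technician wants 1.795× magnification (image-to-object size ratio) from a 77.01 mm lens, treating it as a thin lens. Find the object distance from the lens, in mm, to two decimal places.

119.91 mm

With m = dᵢ/dₒ and 1/f = 1/dₒ + 1/dᵢ, substituting dᵢ = m·dₒ gives 1/f = (1 + 1/m)/dₒ, hence dₒ = f·(1 + 1/m).
dₒ = 77.01 × (1 + 1/1.795) = 77.01 × 1.55710 ≈ 119.913 mm.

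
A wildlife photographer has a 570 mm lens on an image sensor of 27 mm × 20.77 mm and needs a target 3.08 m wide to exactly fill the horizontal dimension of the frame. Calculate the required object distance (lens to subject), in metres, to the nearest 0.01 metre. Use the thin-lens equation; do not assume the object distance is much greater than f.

65.59 m

W: 3.08 m = 3080 mm.
Magnification m = w/W = dᵢ/dₒ; combined with 1/f = 1/dₒ + 1/dᵢ this gives dₒ = f·(1 + W/w).
dₒ = 570 mm × (1 + 3080/27) = 570 × 115.0741 ≈ 65592.222 mm = 65.5922 m.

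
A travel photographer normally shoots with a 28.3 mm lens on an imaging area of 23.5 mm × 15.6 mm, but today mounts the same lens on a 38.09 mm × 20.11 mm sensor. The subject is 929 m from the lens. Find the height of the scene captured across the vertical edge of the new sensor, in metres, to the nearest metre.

The focal length stays 28.3 mm; the relevant sensor dimension is now h = 20.11 mm. Object distance dₒ = 929 m = 929000 mm.
Thin-lens field height W = h·(dₒ − f)/f = 20.11 × (929000 − 28.3)/28.3 ≈ 660127.947 mm = 660.128 m.

660 m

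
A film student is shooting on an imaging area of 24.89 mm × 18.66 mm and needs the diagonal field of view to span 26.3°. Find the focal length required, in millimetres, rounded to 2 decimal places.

66.58 mm

Sensor diagonal = √(24.89² + 18.66²) = √967.7077 ≈ 31.1080 mm.
From α = 2·arctan(d/2f) we get f = d / (2·tan(α/2)).
With d = 31.1080 mm and α/2 = 13.15°, tan(α/2) ≈ 0.23363, so f ≈ 31.1080 / 0.46725 ≈ 66.5761 mm.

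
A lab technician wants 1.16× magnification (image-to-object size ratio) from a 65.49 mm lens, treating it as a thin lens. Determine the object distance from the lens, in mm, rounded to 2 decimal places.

With m = dᵢ/dₒ and 1/f = 1/dₒ + 1/dᵢ, substituting dᵢ = m·dₒ gives 1/f = (1 + 1/m)/dₒ, hence dₒ = f·(1 + 1/m).
dₒ = 65.49 × (1 + 1/1.16) = 65.49 × 1.86207 ≈ 121.947 mm.

121.95 mm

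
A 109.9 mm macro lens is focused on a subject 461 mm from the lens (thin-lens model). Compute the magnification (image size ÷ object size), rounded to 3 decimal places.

Thin lens: 1/f = 1/dₒ + 1/dᵢ → 1/dᵢ = 1/109.9 − 1/461 = 0.0069300 mm⁻¹, so dᵢ ≈ 144.3005 mm.
Magnification m = dᵢ/dₒ = 144.3005/461 ≈ 0.31302.

0.313×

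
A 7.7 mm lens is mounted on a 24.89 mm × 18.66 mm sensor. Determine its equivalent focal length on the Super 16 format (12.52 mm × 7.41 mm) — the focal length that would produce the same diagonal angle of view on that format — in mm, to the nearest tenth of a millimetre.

3.6 mm

Sensor diagonal = √(24.89² + 18.66²) = √967.7077 ≈ 31.1080 mm.
Sensor diagonal = √(12.52² + 7.41²) = √211.6585 ≈ 14.5485 mm.
Equal angle of view means equal diagonal/f ratio, so f₂ = f₁ · (diagonal₂/diagonal₁) = 7.7 × 14.5485/31.1080.
f₂ = 7.7 × 0.46768 ≈ 3.601 mm.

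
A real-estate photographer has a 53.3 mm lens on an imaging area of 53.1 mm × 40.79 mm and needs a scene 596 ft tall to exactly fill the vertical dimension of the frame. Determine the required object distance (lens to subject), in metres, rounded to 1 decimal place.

W: 596 ft × 304.8 mm/ft = 181660.79 mm.
Magnification m = h/W = dᵢ/dₒ; combined with 1/f = 1/dₒ + 1/dᵢ this gives dₒ = f·(1 + W/h).
dₒ = 53.3 mm × (1 + 181661/40.79) = 53.3 × 4454.5620 ≈ 237428.155 mm = 237.428 m.

237.4 m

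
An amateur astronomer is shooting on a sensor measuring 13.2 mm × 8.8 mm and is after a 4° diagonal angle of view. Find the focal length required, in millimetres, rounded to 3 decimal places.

Sensor diagonal = √(13.2² + 8.8²) = √251.6800 ≈ 15.8644 mm.
From α = 2·arctan(d/2f) we get f = d / (2·tan(α/2)).
With d = 15.8644 mm and α/2 = 2°, tan(α/2) ≈ 0.03492, so f ≈ 15.8644 / 0.06984 ≈ 227.1489 mm.

227.149 mm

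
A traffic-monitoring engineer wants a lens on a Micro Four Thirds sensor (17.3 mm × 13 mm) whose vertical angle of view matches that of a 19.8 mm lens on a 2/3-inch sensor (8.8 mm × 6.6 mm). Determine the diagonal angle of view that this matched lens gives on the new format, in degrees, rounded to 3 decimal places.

31.012°

Equal vertical AOV ⇒ f₂ = f₁ · 13/6.6 = 19.8 × 1.96970 ≈ 39.0000 mm.
Sensor diagonal = √(17.3² + 13²) = √468.2900 ≈ 21.6400 mm.
Diagonal AOV on the new format = 2·arctan(21.6400 / (2 × 39.0000)) = 2·arctan(0.27744) ≈ 31.0119°.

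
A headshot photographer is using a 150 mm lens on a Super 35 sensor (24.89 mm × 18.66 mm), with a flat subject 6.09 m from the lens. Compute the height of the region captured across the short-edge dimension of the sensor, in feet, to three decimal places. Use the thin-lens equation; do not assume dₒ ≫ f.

2.424 ft

dₒ: 6.09 m = 6090 mm.
Similar triangles through the lens centre give W/dₒ = h/dᵢ; with 1/f = 1/dₒ + 1/dᵢ this gives W = h·(dₒ − f)/f.
W = 18.66 mm × (6090 − 150) / 150 = 18.66 × 39.6000 ≈ 738.936 mm = 738.936/304.8 ft = 2.42433 ft.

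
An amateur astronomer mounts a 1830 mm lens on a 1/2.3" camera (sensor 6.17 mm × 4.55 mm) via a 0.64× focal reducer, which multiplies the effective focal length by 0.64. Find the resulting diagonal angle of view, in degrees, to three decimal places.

Effective focal length f = 1830 × 0.64 = 1171.2 mm.
Sensor diagonal = √(6.17² + 4.55²) = √58.7714 ≈ 7.6663 mm.
α = 2·arctan(7.666 / (2 × 1171.2)) = 2·arctan(0.00327) ≈ 0.3750°.

0.375°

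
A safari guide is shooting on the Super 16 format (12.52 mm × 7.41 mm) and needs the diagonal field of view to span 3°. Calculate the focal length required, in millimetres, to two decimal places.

Sensor diagonal = √(12.52² + 7.41²) = √211.6585 ≈ 14.5485 mm.
From α = 2·arctan(d/2f) we get f = d / (2·tan(α/2)).
With d = 14.5485 mm and α/2 = 1.5°, tan(α/2) ≈ 0.02619, so f ≈ 14.5485 / 0.05237 ≈ 277.7922 mm.

277.79 mm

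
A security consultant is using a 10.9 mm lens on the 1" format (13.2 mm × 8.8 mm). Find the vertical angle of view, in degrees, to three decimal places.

Angle of view α = 2·arctan(h/2f) with h = 8.8 mm and f = 10.9 mm.
h/2f = 0.40367; arctan(0.40367) ≈ 21.9824°, so α ≈ 43.9649°.

43.965°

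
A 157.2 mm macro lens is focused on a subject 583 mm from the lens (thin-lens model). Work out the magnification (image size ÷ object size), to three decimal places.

0.369×

Thin lens: 1/f = 1/dₒ + 1/dᵢ → 1/dᵢ = 1/157.2 − 1/583 = 0.0046461 mm⁻¹, so dᵢ ≈ 215.2363 mm.
Magnification m = dᵢ/dₒ = 215.2363/583 ≈ 0.36919.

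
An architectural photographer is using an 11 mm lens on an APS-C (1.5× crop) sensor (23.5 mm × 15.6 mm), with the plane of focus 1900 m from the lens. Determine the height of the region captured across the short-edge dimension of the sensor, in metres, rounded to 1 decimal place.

dₒ: 1900 m = 1.9e+06 mm.
Similar triangles through the lens centre give W/dₒ = h/dᵢ; with 1/f = 1/dₒ + 1/dᵢ this gives W = h·(dₒ − f)/f.
W = 15.6 mm × (1.9e+06 − 11) / 11 = 15.6 × 172726.2727 ≈ 2694529.855 mm = 2694.53 m.

2694.5 m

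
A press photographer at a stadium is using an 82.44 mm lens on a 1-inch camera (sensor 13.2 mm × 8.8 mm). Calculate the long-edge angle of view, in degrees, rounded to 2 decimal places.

9.15°

Angle of view α = 2·arctan(w/2f) with w = 13.2 mm and f = 82.44 mm.
w/2f = 0.08006; arctan(0.08006) ≈ 4.5772°, so α ≈ 9.1545°.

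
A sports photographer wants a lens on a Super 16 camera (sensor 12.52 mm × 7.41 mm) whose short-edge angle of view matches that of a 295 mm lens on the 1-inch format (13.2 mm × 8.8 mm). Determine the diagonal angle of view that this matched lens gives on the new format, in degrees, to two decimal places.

3.35°

Equal short-edge AOV ⇒ f₂ = f₁ · 7.41/8.8 = 295 × 0.84205 ≈ 248.4034 mm.
Sensor diagonal = √(12.52² + 7.41²) = √211.6585 ≈ 14.5485 mm.
Diagonal AOV on the new format = 2·arctan(14.5485 / (2 × 248.4034)) = 2·arctan(0.02928) ≈ 3.3547°.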